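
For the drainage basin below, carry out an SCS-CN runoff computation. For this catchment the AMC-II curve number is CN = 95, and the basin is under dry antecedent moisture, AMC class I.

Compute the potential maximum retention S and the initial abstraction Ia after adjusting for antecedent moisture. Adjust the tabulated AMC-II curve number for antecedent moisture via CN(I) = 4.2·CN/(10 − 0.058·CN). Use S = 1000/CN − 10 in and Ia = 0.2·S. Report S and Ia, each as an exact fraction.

S = 500/399 in ≈ 1.253 in; Ia = 100/399 in ≈ 0.251 in

Adjust CN=95 to AMC I: 4.2·95/(10 − 0.058·95) → 399 ÷ (449/100) = 39900/449 ≈ 88.864
Max retention: S = 1000/(39900/449) − 10 = 500/399 in (≈ 1.253 in)
Ia = 0.2·(500/399) = 100/399 in ≈ 0.251 in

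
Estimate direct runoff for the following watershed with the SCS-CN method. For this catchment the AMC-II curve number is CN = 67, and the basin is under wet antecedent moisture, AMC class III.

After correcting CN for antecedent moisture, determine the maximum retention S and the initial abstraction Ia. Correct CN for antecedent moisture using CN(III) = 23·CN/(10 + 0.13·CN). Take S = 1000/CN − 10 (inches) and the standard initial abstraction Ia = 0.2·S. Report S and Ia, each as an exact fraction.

S = 3300/1541 in ≈ 2.141 in; Ia = 660/1541 in ≈ 0.428 in

Wet (AMC III): CN(III) = 23·67/(10 + 0.13·67) = 1541/(1871/100) = 154100/1871 ≈ 82.362
S = 1000/(154100/1871) − 10 = 3300/1541 in ≈ 2.141 in
Ia = 0.2·(3300/1541) = 660/1541 in ≈ 0.428 in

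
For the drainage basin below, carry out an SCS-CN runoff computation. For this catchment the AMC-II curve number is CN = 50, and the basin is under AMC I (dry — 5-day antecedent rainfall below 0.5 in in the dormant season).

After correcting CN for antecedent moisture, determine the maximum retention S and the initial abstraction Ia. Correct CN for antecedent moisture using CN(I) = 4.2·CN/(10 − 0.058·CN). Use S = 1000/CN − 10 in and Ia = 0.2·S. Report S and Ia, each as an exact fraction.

S = 500/21 in ≈ 23.810 in; Ia = 100/21 in ≈ 4.762 in

CN(I) from CN(II)=50: (4.2·50)/(10 − 0.058·50) = 2100/71 ≈ 29.577
S = 1000/(2100/71) − 10 = 500/21 in ≈ 23.810 in
Initial abstraction Ia = S/5 = (500/21)/5 = 100/21 ≈ 4.762 in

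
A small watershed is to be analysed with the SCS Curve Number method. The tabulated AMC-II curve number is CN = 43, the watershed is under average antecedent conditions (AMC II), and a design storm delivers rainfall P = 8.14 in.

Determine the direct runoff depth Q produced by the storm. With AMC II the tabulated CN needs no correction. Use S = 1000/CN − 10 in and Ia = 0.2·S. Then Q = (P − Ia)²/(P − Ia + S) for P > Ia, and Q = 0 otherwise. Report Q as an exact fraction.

CN(II) = 43; AMC II needs no correction.
S = 1000/43 − 10 = 570/43 in ≈ 13.256 in
Initial abstraction Ia = S/5 = (570/43)/5 = 114/43 ≈ 2.651 in
Excess rainfall: 8.140 − 2.651 = 5.489 in; P > Ia so Q > 0
Q = (11801/2150)²/((11801/2150) + 570/43) = (139263601/4622500)/(40301/2150) = 139263601/86647150 in ≈ 1.607 in

Q = 139263601/86647150 in ≈ 1.607 in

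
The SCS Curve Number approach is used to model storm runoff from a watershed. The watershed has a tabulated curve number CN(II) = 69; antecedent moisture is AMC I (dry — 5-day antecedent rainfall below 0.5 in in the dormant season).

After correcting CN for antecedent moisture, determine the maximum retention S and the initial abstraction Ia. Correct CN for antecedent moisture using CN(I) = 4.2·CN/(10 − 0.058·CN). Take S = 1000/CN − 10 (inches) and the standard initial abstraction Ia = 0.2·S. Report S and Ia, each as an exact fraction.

CN(I) from CN(II)=69: (4.2·69)/(10 − 0.058·69) = 144900/2999 ≈ 48.316
S = 1000/(144900/2999) − 10 = 15500/1449 in ≈ 10.697 in
Initial abstraction Ia = S/5 = (15500/1449)/5 = 3100/1449 ≈ 2.139 in

S = 15500/1449 in ≈ 10.697 in; Ia = 3100/1449 in ≈ 2.139 in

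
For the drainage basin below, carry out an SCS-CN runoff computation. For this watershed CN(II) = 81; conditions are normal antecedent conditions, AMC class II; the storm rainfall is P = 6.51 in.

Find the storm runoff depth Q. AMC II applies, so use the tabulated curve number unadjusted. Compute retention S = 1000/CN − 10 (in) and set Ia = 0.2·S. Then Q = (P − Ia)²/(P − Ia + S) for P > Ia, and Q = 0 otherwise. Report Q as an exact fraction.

Q = 2394242761/550241100 in ≈ 4.351 in

Average conditions: CN = 81 (no AMC adjustment).
Max retention: S = 1000/81 − 10 = 190/81 in (≈ 2.346 in)
Ia = 0.2·(190/81) = 38/81 in ≈ 0.469 in
Excess rainfall: 6.510 − 0.469 = 6.041 in; P > Ia so Q > 0
Q = (48931/8100)²/((48931/8100) + 190/81) = (2394242761/65610000)/(67931/8100) = 2394242761/550241100 in ≈ 4.351 in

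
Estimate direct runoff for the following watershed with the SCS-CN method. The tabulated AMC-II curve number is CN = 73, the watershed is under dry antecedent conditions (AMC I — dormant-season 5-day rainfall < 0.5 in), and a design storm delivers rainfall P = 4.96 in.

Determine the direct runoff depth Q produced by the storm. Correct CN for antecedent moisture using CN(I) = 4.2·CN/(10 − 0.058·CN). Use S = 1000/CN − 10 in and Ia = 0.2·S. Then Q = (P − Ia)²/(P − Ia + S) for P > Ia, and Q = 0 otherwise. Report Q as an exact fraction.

Dry (AMC I): CN(I) = 4.2·73/(10 − 0.058·73) = (1533/5)/(2883/500) = 51100/961 ≈ 53.174
S = 1000/(51100/961) − 10 = 4500/511 in ≈ 8.806 in
Initial abstraction Ia = S/5 = (4500/511)/5 = 900/511 ≈ 1.761 in
Since P=4.960 > Ia=1.761: effective rainfall P−Ia = 40864/12775 in
Q = (40864/12775)²/((40864/12775) + 4500/511) = (1669866496/163200625)/(153364/12775) = 417466624/489806275 in ≈ 0.852 in

Q = 417466624/489806275 in ≈ 0.852 in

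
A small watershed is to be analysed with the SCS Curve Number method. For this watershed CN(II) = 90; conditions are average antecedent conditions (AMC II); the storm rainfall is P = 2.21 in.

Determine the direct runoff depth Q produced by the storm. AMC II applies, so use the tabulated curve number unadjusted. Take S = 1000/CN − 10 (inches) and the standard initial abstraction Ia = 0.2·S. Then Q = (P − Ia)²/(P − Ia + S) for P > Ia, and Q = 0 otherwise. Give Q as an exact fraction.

Q = 3200521/2510100 in ≈ 1.275 in

Average conditions: CN = 90 (no AMC adjustment).
Retention S: 1000/CN − 10 with CN=90.000 → S = 10/9 ≈ 1.111 in
Ia = 0.2S: 0.2·1.111 = 0.222 in (exactly 2/9)
P − Ia = 2.210 − 0.222 = 1789/900 ≈ 1.988 in (> 0, runoff occurs)
Runoff Q = (P−Ia)²/(P−Ia+S) = (1.988)²/(1.988+1.111) = 3200521/2510100 ≈ 1.275 in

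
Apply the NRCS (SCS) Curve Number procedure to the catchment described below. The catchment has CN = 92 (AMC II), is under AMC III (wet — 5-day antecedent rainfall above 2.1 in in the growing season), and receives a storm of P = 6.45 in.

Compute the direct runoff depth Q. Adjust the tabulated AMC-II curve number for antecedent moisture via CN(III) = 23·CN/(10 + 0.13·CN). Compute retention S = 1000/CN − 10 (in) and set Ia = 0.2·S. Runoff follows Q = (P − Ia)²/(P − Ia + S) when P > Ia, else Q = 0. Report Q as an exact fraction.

Q = 4548288481/755845780 in ≈ 6.017 in

CN(III) from CN(II)=92: (23·92)/(10 + 0.13·92) = 52900/549 ≈ 96.357
S = 1000/(52900/549) − 10 = 200/529 in ≈ 0.378 in
Ia = 0.2·(200/529) = 40/529 in ≈ 0.076 in
Since P=6.450 > Ia=0.076: effective rainfall P−Ia = 67441/10580 in
Runoff Q = (P−Ia)²/(P−Ia+S) = (6.374)²/(6.374+0.378) = 4548288481/755845780 ≈ 6.017 in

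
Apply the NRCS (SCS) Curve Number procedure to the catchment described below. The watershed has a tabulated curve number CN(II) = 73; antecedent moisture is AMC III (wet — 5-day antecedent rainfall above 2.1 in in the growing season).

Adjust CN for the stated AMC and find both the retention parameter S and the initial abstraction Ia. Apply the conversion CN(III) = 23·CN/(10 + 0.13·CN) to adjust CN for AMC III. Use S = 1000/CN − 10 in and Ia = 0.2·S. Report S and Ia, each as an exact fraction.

S = 2700/1679 in ≈ 1.608 in; Ia = 540/1679 in ≈ 0.322 in

CN(III) from CN(II)=73: (23·73)/(10 + 0.13·73) = 167900/1949 ≈ 86.147
S = 1000/(167900/1949) − 10 = 2700/1679 in ≈ 1.608 in
Ia = 0.2·(2700/1679) = 540/1679 in ≈ 0.322 in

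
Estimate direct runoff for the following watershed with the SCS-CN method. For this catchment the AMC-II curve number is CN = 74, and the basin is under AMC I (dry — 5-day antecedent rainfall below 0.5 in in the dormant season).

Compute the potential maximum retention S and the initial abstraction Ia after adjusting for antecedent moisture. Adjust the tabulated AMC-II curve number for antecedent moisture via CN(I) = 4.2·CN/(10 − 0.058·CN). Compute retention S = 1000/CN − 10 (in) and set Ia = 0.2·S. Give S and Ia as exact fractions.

Dry (AMC I): CN(I) = 4.2·74/(10 − 0.058·74) = (1554/5)/(1427/250) = 77700/1427 ≈ 54.450
Retention S: 1000/CN − 10 with CN=54.450 → S = 6500/777 ≈ 8.366 in
Initial abstraction Ia = S/5 = (6500/777)/5 = 1300/777 ≈ 1.673 in

S = 6500/777 in ≈ 8.366 in; Ia = 1300/777 in ≈ 1.673 in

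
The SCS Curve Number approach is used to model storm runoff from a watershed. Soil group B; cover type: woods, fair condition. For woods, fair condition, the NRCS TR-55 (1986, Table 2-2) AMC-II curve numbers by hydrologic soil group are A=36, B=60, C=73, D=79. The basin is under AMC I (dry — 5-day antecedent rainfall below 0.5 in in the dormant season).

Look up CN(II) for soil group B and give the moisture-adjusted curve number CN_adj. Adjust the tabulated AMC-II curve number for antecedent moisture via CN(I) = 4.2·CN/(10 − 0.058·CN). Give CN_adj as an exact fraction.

CN_adj = 6300/163 ≈ 38.650

NRCS table: woods, fair condition, soil group B → CN(II) = 60
CN(I) from CN(II)=60: (4.2·60)/(10 − 0.058·60) = 6300/163 ≈ 38.650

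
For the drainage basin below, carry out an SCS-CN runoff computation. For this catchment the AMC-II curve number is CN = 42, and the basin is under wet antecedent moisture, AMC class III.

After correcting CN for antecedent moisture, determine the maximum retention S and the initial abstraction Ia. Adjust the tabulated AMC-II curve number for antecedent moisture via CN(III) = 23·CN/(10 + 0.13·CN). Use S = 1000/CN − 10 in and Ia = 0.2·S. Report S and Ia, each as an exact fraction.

Wet (AMC III): CN(III) = 23·42/(10 + 0.13·42) = 966/(773/50) = 48300/773 ≈ 62.484
S = 1000/(48300/773) − 10 = 2900/483 in ≈ 6.004 in
Ia = 0.2S: 0.2·6.004 = 1.201 in (exactly 580/483)

S = 2900/483 in ≈ 6.004 in; Ia = 580/483 in ≈ 1.201 in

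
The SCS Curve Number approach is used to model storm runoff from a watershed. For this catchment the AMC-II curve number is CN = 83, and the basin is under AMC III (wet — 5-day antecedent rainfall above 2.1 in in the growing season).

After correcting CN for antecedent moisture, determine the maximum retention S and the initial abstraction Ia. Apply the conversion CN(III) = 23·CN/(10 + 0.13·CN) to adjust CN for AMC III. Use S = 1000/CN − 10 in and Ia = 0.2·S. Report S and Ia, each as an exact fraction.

S = 1700/1909 in ≈ 0.891 in; Ia = 340/1909 in ≈ 0.178 in

Wet (AMC III): CN(III) = 23·83/(10 + 0.13·83) = 1909/(2079/100) = 190900/2079 ≈ 91.823
Max retention: S = 1000/(190900/2079) − 10 = 1700/1909 in (≈ 0.891 in)
Ia = 0.2·(1700/1909) = 340/1909 in ≈ 0.178 in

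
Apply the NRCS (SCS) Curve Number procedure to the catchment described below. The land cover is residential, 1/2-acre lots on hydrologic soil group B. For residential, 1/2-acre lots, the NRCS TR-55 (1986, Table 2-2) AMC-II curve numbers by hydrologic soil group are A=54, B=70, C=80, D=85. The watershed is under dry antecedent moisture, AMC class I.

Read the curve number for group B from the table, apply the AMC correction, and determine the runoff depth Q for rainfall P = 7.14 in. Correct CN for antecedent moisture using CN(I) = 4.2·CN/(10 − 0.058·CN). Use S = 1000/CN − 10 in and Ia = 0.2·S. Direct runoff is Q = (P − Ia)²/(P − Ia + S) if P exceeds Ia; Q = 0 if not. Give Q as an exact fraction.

NRCS table: residential, 1/2-acre lots, soil group B → CN(II) = 70
Dry (AMC I): CN(I) = 4.2·70/(10 − 0.058·70) = 294/(297/50) = 4900/99 ≈ 49.495
S = 1000/(4900/99) − 10 = 500/49 in ≈ 10.204 in
Initial abstraction Ia = S/5 = (500/49)/5 = 100/49 ≈ 2.041 in
Since P=7.140 > Ia=2.041: effective rainfall P−Ia = 12493/2450 in
Q = (12493/2450)²/((12493/2450) + 500/49) = (156075049/6002500)/(37493/2450) = 156075049/91857850 in ≈ 1.699 in

Q = 156075049/91857850 in ≈ 1.699 in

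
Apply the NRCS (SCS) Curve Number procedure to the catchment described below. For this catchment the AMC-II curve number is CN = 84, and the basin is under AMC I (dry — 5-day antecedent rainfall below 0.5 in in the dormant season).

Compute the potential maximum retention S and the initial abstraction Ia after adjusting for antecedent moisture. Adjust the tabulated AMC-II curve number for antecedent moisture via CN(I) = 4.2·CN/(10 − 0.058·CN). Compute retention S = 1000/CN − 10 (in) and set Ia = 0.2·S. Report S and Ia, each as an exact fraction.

S = 2000/441 in ≈ 4.535 in; Ia = 400/441 in ≈ 0.907 in

Adjust CN=84 to AMC I: 4.2·84/(10 − 0.058·84) → (1764/5) ÷ (641/125) = 44100/641 ≈ 68.799
Retention S: 1000/CN − 10 with CN=68.799 → S = 2000/441 ≈ 4.535 in
Ia = 0.2S: 0.2·4.535 = 0.907 in (exactly 400/441)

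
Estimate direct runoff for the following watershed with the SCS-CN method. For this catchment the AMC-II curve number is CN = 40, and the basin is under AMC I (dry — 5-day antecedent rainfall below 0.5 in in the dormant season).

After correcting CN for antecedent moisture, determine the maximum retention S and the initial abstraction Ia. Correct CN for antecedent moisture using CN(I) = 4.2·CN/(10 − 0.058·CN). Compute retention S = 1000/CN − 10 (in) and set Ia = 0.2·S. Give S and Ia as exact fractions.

CN(I) from CN(II)=40: (4.2·40)/(10 − 0.058·40) = 175/8 ≈ 21.875
Retention S: 1000/CN − 10 with CN=21.875 → S = 250/7 ≈ 35.714 in
Initial abstraction Ia = S/5 = (250/7)/5 = 50/7 ≈ 7.143 in

S = 250/7 in ≈ 35.714 in; Ia = 50/7 in ≈ 7.143 in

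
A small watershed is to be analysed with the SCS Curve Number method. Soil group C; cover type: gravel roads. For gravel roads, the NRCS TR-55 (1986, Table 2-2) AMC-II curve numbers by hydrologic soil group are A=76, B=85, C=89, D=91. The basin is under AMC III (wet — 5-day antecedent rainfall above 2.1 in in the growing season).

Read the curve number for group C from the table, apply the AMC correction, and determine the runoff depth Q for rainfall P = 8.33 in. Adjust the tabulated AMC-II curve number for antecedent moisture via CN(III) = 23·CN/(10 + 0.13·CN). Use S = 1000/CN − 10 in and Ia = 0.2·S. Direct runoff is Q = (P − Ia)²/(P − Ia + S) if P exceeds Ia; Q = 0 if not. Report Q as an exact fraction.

NRCS table: gravel roads, soil group C → CN(II) = 89
Wet (AMC III): CN(III) = 23·89/(10 + 0.13·89) = 2047/(2157/100) = 204700/2157 ≈ 94.900
S = 1000/(204700/2157) − 10 = 1100/2047 in ≈ 0.537 in
Initial abstraction Ia = S/5 = (1100/2047)/5 = 220/2047 ≈ 0.107 in
P − Ia = 8.330 − 0.107 = 1683151/204700 ≈ 8.223 in (> 0, runoff occurs)
Q = (1683151/204700)²/((1683151/204700) + 1100/2047) = (2832997288801/41902090000)/(1793151/204700) = 2832997288801/367058009700 in ≈ 7.718 in

Q = 2832997288801/367058009700 in ≈ 7.718 in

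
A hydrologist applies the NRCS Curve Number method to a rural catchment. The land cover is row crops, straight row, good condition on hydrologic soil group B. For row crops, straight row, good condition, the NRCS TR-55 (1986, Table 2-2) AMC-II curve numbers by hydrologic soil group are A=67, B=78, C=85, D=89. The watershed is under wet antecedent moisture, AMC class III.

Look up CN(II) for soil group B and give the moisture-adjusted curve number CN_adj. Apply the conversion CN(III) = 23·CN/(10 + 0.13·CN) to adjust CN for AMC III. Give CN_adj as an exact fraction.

NRCS table: row crops, straight row, good condition, soil group B → CN(II) = 78
Wet (AMC III): CN(III) = 23·78/(10 + 0.13·78) = 1794/(1007/50) = 89700/1007 ≈ 89.076

CN_adj = 89700/1007 ≈ 89.076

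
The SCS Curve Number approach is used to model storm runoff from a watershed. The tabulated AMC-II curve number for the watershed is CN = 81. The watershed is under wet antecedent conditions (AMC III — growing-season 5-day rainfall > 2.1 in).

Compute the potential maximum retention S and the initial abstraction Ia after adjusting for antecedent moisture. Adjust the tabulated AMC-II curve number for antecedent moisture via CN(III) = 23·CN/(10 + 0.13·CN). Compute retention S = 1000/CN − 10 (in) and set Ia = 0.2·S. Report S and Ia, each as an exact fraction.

CN(III) from CN(II)=81: (23·81)/(10 + 0.13·81) = 186300/2053 ≈ 90.745
Max retention: S = 1000/(186300/2053) − 10 = 1900/1863 in (≈ 1.020 in)
Ia = 0.2S: 0.2·1.020 = 0.204 in (exactly 380/1863)

S = 1900/1863 in ≈ 1.020 in; Ia = 380/1863 in ≈ 0.204 in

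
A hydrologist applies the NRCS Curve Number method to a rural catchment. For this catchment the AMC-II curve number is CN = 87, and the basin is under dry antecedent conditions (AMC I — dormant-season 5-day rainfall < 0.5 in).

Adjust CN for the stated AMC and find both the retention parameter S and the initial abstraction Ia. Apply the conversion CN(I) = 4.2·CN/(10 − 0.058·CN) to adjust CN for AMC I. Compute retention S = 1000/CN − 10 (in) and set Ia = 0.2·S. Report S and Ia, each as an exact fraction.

S = 6500/1827 in ≈ 3.558 in; Ia = 1300/1827 in ≈ 0.712 in

CN(I) from CN(II)=87: (4.2·87)/(10 − 0.058·87) = 182700/2477 ≈ 73.759
Retention S: 1000/CN − 10 with CN=73.759 → S = 6500/1827 ≈ 3.558 in
Initial abstraction Ia = S/5 = (6500/1827)/5 = 1300/1827 ≈ 0.712 in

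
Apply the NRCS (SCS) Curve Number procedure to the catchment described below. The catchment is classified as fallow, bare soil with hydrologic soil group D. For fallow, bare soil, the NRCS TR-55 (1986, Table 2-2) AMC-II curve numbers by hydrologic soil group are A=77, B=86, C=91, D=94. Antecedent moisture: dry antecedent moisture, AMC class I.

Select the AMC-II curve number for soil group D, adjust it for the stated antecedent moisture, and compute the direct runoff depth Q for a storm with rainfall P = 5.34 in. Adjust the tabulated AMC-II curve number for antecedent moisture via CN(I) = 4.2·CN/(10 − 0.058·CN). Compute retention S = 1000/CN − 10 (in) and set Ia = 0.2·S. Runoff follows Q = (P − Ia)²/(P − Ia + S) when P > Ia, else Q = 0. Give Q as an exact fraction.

Q = 6862962649/1774017350 in ≈ 3.869 in

NRCS table: fallow, bare soil, soil group D → CN(II) = 94
Adjust CN=94 to AMC I: 4.2·94/(10 − 0.058·94) → (1974/5) ÷ (1137/250) = 32900/379 ≈ 86.807
S = 1000/(32900/379) − 10 = 500/329 in ≈ 1.520 in
Ia = 0.2S: 0.2·1.520 = 0.304 in (exactly 100/329)
Excess rainfall: 5.340 − 0.304 = 5.036 in; P > Ia so Q > 0
Q = (82843/16450)²/((82843/16450) + 500/329) = (6862962649/270602500)/(107843/16450) = 6862962649/1774017350 in ≈ 3.869 in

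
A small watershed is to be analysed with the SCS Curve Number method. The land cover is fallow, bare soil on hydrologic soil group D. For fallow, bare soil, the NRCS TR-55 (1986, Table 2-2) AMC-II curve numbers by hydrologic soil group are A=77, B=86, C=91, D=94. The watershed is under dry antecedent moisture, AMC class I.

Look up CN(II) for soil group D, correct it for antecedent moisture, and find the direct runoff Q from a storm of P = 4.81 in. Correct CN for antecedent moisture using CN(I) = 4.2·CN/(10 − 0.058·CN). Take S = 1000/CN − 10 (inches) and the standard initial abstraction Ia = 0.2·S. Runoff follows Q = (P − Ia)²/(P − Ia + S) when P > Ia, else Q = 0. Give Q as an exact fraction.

NRCS table: fallow, bare soil, soil group D → CN(II) = 94
Dry (AMC I): CN(I) = 4.2·94/(10 − 0.058·94) = (1974/5)/(1137/250) = 32900/379 ≈ 86.807
Retention S: 1000/CN − 10 with CN=86.807 → S = 500/329 ≈ 1.520 in
Ia = 0.2·(500/329) = 100/329 in ≈ 0.304 in
P − Ia = 4.810 − 0.304 = 148249/32900 ≈ 4.506 in (> 0, runoff occurs)
Runoff Q = (P−Ia)²/(P−Ia+S) = (4.506)²/(4.506+1.520) = 21977766001/6522392100 ≈ 3.370 in

Q = 21977766001/6522392100 in ≈ 3.370 in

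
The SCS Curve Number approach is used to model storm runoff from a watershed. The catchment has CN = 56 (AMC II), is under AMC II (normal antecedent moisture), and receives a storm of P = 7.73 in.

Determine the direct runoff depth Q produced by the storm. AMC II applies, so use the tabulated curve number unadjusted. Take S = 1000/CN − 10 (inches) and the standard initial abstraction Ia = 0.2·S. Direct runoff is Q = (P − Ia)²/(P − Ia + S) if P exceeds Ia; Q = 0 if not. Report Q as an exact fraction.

Q = 18584721/6867700 in ≈ 2.706 in

AMC II — tabulated CN = 56 applies directly.
S = 1000/56 − 10 = 55/7 in ≈ 7.857 in
Ia = 0.2S: 0.2·7.857 = 1.571 in (exactly 11/7)
P − Ia = 7.730 − 1.571 = 4311/700 ≈ 6.159 in (> 0, runoff occurs)
Q: (4311/700)² ÷ (9811/700) = 18584721/6867700 in (≈ 2.706 in)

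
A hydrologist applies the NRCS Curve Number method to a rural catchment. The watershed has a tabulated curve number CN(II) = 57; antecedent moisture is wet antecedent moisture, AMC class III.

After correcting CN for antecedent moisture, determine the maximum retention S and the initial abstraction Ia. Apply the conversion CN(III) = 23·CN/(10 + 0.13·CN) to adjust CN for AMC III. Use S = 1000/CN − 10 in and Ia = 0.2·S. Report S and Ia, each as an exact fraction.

Adjust CN=57 to AMC III: 23·57/(10 + 0.13·57) → 1311 ÷ (1741/100) = 131100/1741 ≈ 75.302
Retention S: 1000/CN − 10 with CN=75.302 → S = 4300/1311 ≈ 3.280 in
Ia = 0.2·(4300/1311) = 860/1311 in ≈ 0.656 in

S = 4300/1311 in ≈ 3.280 in; Ia = 860/1311 in ≈ 0.656 in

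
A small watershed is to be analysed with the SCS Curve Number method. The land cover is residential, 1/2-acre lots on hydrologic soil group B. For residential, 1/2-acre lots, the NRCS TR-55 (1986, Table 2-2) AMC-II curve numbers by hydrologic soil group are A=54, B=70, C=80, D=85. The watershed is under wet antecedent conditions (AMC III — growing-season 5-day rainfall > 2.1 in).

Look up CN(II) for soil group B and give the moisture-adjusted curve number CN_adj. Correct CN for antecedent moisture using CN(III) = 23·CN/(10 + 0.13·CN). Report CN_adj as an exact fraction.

CN_adj = 16100/191 ≈ 84.293

NRCS table: residential, 1/2-acre lots, soil group B → CN(II) = 70
Wet (AMC III): CN(III) = 23·70/(10 + 0.13·70) = 1610/(191/10) = 16100/191 ≈ 84.293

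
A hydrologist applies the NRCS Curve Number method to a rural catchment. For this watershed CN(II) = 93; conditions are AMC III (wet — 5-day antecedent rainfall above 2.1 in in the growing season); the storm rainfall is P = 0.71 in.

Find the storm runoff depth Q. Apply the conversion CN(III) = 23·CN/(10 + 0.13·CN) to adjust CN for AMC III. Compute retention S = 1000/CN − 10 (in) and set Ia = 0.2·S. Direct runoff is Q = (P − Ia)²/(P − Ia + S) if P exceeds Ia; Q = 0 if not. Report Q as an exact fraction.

Q = 19007861161/44463179100 in ≈ 0.427 in

CN(III) from CN(II)=93: (23·93)/(10 + 0.13·93) = 213900/2209 ≈ 96.831
Retention S: 1000/CN − 10 with CN=96.831 → S = 700/2139 ≈ 0.327 in
Initial abstraction Ia = S/5 = (700/2139)/5 = 140/2139 ≈ 0.065 in
P − Ia = 0.710 − 0.065 = 137869/213900 ≈ 0.645 in (> 0, runoff occurs)
Q: (137869/213900)² ÷ (207869/213900) = 19007861161/44463179100 in (≈ 0.427 in)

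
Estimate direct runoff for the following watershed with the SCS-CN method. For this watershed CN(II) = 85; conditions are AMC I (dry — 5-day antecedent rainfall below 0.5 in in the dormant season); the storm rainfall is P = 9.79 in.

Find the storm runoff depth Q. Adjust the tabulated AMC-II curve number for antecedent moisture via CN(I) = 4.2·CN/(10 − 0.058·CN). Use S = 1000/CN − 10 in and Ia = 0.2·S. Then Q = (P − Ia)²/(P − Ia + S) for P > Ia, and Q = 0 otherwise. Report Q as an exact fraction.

Dry (AMC I): CN(I) = 4.2·85/(10 − 0.058·85) = 357/(507/100) = 11900/169 ≈ 70.414
Max retention: S = 1000/(11900/169) − 10 = 500/119 in (≈ 4.202 in)
Initial abstraction Ia = S/5 = (500/119)/5 = 100/119 ≈ 0.840 in
Since P=9.790 > Ia=0.840: effective rainfall P−Ia = 106501/11900 in
Q: (106501/11900)² ÷ (156501/11900) = 11342463001/1862361900 in (≈ 6.090 in)

Q = 11342463001/1862361900 in ≈ 6.090 in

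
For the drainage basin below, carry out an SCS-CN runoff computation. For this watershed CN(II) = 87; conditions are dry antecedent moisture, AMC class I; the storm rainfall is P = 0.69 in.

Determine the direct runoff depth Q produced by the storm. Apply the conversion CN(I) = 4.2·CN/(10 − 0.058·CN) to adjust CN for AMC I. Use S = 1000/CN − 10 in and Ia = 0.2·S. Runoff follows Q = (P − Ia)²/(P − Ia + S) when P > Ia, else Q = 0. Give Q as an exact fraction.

Q = 0 in ≈ 0.000 in

Dry (AMC I): CN(I) = 4.2·87/(10 − 0.058·87) = (1827/5)/(2477/500) = 182700/2477 ≈ 73.759
Retention S: 1000/CN − 10 with CN=73.759 → S = 6500/1827 ≈ 3.558 in
Ia = 0.2·(6500/1827) = 1300/1827 in ≈ 0.712 in
P = 0.690 ≤ Ia = 0.712 in: entire storm abstracted, Q = 0.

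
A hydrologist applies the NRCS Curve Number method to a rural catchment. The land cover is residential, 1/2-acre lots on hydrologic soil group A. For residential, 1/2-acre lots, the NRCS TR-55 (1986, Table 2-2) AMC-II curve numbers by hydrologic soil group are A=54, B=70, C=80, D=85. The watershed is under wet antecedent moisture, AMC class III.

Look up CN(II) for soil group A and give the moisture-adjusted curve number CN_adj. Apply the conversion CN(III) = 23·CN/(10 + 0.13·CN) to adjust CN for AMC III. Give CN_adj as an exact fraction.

NRCS table: residential, 1/2-acre lots, soil group A → CN(II) = 54
Adjust CN=54 to AMC III: 23·54/(10 + 0.13·54) → 1242 ÷ (851/50) = 2700/37 ≈ 72.973

CN_adj = 2700/37 ≈ 72.973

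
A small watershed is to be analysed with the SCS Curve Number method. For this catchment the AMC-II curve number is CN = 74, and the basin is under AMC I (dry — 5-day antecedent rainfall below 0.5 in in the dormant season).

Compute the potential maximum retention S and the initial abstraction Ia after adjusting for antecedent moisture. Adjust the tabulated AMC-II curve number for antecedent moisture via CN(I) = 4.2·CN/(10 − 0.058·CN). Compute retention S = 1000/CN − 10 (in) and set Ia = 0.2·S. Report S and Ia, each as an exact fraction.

S = 6500/777 in ≈ 8.366 in; Ia = 1300/777 in ≈ 1.673 in

Dry (AMC I): CN(I) = 4.2·74/(10 − 0.058·74) = (1554/5)/(1427/250) = 77700/1427 ≈ 54.450
S = 1000/(77700/1427) − 10 = 6500/777 in ≈ 8.366 in
Ia = 0.2S: 0.2·8.366 = 1.673 in (exactly 1300/777)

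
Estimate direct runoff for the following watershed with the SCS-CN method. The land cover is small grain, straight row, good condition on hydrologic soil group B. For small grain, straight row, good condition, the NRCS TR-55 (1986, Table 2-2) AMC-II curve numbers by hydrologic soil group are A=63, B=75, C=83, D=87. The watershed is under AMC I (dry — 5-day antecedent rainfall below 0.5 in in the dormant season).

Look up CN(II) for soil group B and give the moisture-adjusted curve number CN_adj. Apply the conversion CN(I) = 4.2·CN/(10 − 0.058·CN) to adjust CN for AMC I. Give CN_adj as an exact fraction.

NRCS table: small grain, straight row, good condition, soil group B → CN(II) = 75
CN(I) from CN(II)=75: (4.2·75)/(10 − 0.058·75) = 6300/113 ≈ 55.752

CN_adj = 6300/113 ≈ 55.752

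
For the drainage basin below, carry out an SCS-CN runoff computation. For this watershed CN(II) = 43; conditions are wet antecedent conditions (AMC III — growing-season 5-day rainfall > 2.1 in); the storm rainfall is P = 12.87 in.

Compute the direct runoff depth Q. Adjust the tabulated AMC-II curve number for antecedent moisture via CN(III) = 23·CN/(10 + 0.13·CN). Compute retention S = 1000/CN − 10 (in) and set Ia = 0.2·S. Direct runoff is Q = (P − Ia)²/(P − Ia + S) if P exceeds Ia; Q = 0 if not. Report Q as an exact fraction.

Adjust CN=43 to AMC III: 23·43/(10 + 0.13·43) → 989 ÷ (1559/100) = 98900/1559 ≈ 63.438
Retention S: 1000/CN − 10 with CN=63.438 → S = 5700/989 ≈ 5.763 in
Initial abstraction Ia = S/5 = (5700/989)/5 = 1140/989 ≈ 1.153 in
Excess rainfall: 12.870 − 1.153 = 11.717 in; P > Ia so Q > 0
Q: (1158843/98900)² ÷ (1728843/98900) = 447639032883/56994190900 in (≈ 7.854 in)

Q = 447639032883/56994190900 in ≈ 7.854 in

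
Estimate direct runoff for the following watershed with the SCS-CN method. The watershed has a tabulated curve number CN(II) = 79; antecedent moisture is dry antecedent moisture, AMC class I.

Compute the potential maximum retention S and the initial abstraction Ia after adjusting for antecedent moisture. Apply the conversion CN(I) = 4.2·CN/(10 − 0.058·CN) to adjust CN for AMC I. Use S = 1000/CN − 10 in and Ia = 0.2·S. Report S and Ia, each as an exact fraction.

Dry (AMC I): CN(I) = 4.2·79/(10 − 0.058·79) = (1659/5)/(2709/500) = 7900/129 ≈ 61.240
S = 1000/(7900/129) − 10 = 500/79 in ≈ 6.329 in
Initial abstraction Ia = S/5 = (500/79)/5 = 100/79 ≈ 1.266 in

S = 500/79 in ≈ 6.329 in; Ia = 100/79 in ≈ 1.266 in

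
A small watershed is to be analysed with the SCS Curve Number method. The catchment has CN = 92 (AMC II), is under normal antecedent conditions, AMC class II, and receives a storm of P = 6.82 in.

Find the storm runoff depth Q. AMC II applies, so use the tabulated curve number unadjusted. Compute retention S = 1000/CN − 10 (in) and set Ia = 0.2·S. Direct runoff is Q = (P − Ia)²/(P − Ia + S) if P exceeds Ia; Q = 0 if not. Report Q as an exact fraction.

Average conditions: CN = 92 (no AMC adjustment).
S = 1000/92 − 10 = 20/23 in ≈ 0.870 in
Ia = 0.2S: 0.2·0.870 = 0.174 in (exactly 4/23)
P − Ia = 6.820 − 0.174 = 7643/1150 ≈ 6.646 in (> 0, runoff occurs)
Runoff Q = (P−Ia)²/(P−Ia+S) = (6.646)²/(6.646+0.870) = 58415449/9939450 ≈ 5.877 in

Q = 58415449/9939450 in ≈ 5.877 in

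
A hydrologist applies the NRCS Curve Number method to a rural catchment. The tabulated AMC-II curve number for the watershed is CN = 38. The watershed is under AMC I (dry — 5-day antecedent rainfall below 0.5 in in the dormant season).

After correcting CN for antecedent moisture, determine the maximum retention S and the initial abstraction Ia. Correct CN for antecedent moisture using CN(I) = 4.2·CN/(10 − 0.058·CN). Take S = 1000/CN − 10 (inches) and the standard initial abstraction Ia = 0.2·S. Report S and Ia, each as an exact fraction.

Dry (AMC I): CN(I) = 4.2·38/(10 − 0.058·38) = (798/5)/(1949/250) = 39900/1949 ≈ 20.472
Retention S: 1000/CN − 10 with CN=20.472 → S = 15500/399 ≈ 38.847 in
Initial abstraction Ia = S/5 = (15500/399)/5 = 3100/399 ≈ 7.769 in

S = 15500/399 in ≈ 38.847 in; Ia = 3100/399 in ≈ 7.769 in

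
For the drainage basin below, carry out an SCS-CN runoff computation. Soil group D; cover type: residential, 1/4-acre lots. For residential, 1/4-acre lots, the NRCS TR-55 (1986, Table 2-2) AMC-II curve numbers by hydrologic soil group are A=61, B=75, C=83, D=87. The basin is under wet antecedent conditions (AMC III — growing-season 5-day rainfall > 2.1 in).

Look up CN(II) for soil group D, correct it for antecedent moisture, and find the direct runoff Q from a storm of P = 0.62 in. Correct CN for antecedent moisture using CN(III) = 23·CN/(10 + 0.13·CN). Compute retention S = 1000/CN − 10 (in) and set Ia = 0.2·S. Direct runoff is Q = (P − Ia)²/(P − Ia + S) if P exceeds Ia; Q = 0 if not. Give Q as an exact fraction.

NRCS table: residential, 1/4-acre lots, soil group D → CN(II) = 87
Adjust CN=87 to AMC III: 23·87/(10 + 0.13·87) → 2001 ÷ (2131/100) = 200100/2131 ≈ 93.900
S = 1000/(200100/2131) − 10 = 1300/2001 in ≈ 0.650 in
Ia = 0.2S: 0.2·0.650 = 0.130 in (exactly 260/2001)
Since P=0.620 > Ia=0.130: effective rainfall P−Ia = 49031/100050 in
Q = (49031/100050)²/((49031/100050) + 1300/2001) = (2404038961/10010002500)/(114031/100050) = 2404038961/11408801550 in ≈ 0.211 in

Q = 2404038961/11408801550 in ≈ 0.211 in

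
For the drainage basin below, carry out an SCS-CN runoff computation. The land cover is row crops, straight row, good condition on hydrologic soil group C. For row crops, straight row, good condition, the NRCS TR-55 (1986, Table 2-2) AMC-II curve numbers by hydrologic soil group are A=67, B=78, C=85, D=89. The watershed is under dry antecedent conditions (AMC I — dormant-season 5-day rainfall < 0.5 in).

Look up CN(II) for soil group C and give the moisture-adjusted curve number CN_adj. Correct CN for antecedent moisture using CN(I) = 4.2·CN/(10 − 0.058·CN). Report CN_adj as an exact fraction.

CN_adj = 11900/169 ≈ 70.414

NRCS table: row crops, straight row, good condition, soil group C → CN(II) = 85
Dry (AMC I): CN(I) = 4.2·85/(10 − 0.058·85) = 357/(507/100) = 11900/169 ≈ 70.414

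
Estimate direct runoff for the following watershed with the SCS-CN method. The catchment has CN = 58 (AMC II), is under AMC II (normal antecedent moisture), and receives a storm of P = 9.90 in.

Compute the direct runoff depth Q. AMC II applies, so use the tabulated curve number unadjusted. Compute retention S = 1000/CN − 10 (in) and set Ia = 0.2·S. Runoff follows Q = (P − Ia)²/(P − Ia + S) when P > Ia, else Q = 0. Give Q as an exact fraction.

CN(II) = 58; AMC II needs no correction.
S = 1000/58 − 10 = 210/29 in ≈ 7.241 in
Ia = 0.2S: 0.2·7.241 = 1.448 in (exactly 42/29)
Excess rainfall: 9.900 − 1.448 = 8.452 in; P > Ia so Q > 0
Q = (2451/290)²/((2451/290) + 210/29) = (6007401/84100)/(4551/290) = 2002467/439930 in ≈ 4.552 in

Q = 2002467/439930 in ≈ 4.552 in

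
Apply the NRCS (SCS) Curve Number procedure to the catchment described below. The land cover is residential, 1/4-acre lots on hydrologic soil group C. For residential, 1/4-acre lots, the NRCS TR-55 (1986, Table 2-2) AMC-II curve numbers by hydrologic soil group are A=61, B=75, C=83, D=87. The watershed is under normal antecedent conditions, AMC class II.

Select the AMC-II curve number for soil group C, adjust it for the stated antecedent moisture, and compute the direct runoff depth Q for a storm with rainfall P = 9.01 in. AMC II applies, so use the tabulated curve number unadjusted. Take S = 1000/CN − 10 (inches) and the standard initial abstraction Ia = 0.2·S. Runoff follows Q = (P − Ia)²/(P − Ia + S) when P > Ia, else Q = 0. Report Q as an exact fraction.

NRCS table: residential, 1/4-acre lots, soil group C → CN(II) = 83
CN(II) = 83; AMC II needs no correction.
Retention S: 1000/CN − 10 with CN=83.000 → S = 170/83 ≈ 2.048 in
Ia = 0.2·(170/83) = 34/83 in ≈ 0.410 in
Excess rainfall: 9.010 − 0.410 = 8.600 in; P > Ia so Q > 0
Runoff Q = (P−Ia)²/(P−Ia+S) = (8.600)²/(8.600+2.048) = 299737217/43151700 ≈ 6.946 in

Q = 299737217/43151700 in ≈ 6.946 in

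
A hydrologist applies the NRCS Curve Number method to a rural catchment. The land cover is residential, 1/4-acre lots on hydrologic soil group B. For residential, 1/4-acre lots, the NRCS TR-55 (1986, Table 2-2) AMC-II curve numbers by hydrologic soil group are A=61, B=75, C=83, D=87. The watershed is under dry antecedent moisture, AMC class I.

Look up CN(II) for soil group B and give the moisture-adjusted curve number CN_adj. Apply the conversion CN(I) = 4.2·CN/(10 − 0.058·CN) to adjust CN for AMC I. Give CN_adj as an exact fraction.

CN_adj = 6300/113 ≈ 55.752

NRCS table: residential, 1/4-acre lots, soil group B → CN(II) = 75
Dry (AMC I): CN(I) = 4.2·75/(10 − 0.058·75) = 315/(113/20) = 6300/113 ≈ 55.752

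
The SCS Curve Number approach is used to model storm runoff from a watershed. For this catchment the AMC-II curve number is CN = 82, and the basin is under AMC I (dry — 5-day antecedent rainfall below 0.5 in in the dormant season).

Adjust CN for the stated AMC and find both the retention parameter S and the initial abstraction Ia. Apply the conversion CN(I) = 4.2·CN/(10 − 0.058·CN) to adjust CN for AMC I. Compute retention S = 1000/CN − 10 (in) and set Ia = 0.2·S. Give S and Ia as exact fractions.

S = 1500/287 in ≈ 5.226 in; Ia = 300/287 in ≈ 1.045 in

CN(I) from CN(II)=82: (4.2·82)/(10 − 0.058·82) = 28700/437 ≈ 65.675
S = 1000/(28700/437) − 10 = 1500/287 in ≈ 5.226 in
Ia = 0.2·(1500/287) = 300/287 in ≈ 1.045 in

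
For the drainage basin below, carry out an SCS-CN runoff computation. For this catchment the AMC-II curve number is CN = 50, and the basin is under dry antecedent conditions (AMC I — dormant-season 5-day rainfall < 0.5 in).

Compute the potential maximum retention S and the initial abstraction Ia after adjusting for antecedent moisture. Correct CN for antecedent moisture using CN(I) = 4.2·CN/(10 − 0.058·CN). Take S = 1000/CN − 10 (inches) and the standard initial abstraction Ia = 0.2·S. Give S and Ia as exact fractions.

CN(I) from CN(II)=50: (4.2·50)/(10 − 0.058·50) = 2100/71 ≈ 29.577
Retention S: 1000/CN − 10 with CN=29.577 → S = 500/21 ≈ 23.810 in
Ia = 0.2S: 0.2·23.810 = 4.762 in (exactly 100/21)

S = 500/21 in ≈ 23.810 in; Ia = 100/21 in ≈ 4.762 in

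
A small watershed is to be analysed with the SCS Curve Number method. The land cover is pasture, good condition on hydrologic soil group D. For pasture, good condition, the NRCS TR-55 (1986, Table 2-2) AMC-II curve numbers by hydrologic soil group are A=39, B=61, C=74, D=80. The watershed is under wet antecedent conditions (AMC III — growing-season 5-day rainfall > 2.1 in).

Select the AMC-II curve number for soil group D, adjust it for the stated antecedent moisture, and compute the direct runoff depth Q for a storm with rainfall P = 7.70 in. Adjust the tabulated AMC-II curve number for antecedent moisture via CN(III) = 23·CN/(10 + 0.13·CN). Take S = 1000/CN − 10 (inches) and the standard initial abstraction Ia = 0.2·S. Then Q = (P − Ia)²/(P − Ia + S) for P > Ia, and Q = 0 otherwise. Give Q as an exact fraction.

Q = 2961841/453330 in ≈ 6.534 in

NRCS table: pasture, good condition, soil group D → CN(II) = 80
CN(III) from CN(II)=80: (23·80)/(10 + 0.13·80) = 4600/51 ≈ 90.196
Max retention: S = 1000/(4600/51) − 10 = 25/23 in (≈ 1.087 in)
Ia = 0.2S: 0.2·1.087 = 0.217 in (exactly 5/23)
P − Ia = 7.700 − 0.217 = 1721/230 ≈ 7.483 in (> 0, runoff occurs)
Q = (1721/230)²/((1721/230) + 25/23) = (2961841/52900)/(1971/230) = 2961841/453330 in ≈ 6.534 in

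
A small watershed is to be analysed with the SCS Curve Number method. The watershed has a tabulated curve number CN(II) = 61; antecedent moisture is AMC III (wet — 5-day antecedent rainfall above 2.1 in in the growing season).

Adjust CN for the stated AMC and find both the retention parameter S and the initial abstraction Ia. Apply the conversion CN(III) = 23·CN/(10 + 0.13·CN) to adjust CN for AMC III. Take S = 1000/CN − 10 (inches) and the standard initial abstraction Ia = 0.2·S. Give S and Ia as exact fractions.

S = 3900/1403 in ≈ 2.780 in; Ia = 780/1403 in ≈ 0.556 in

CN(III) from CN(II)=61: (23·61)/(10 + 0.13·61) = 140300/1793 ≈ 78.249
Max retention: S = 1000/(140300/1793) − 10 = 3900/1403 in (≈ 2.780 in)
Ia = 0.2S: 0.2·2.780 = 0.556 in (exactly 780/1403)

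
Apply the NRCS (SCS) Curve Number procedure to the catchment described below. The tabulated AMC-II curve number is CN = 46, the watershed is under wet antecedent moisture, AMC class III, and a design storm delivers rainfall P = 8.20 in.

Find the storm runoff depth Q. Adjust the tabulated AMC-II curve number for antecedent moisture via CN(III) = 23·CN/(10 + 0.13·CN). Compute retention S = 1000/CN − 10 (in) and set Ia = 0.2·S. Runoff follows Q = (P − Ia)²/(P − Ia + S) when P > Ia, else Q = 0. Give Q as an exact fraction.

CN(III) from CN(II)=46: (23·46)/(10 + 0.13·46) = 52900/799 ≈ 66.208
Max retention: S = 1000/(52900/799) − 10 = 2700/529 in (≈ 5.104 in)
Initial abstraction Ia = S/5 = (2700/529)/5 = 540/529 ≈ 1.021 in
P − Ia = 8.200 − 1.021 = 18989/2645 ≈ 7.179 in (> 0, runoff occurs)
Runoff Q = (P−Ia)²/(P−Ia+S) = (7.179)²/(7.179+5.104) = 360582121/85933405 ≈ 4.196 in

Q = 360582121/85933405 in ≈ 4.196 in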